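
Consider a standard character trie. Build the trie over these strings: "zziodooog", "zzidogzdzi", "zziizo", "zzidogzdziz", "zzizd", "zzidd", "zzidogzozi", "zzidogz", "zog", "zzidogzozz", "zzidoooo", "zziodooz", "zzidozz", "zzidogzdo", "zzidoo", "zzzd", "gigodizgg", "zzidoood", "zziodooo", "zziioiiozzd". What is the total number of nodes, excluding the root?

For each word, the new-node count is its length minus the longest prefix already in the trie:
  "zziodooog" → 9 new (z, z, i, o, d, o, o, o, g)
  "zzidogzdzi" → prefix "zzi" already present; 7 new (d, o, g, z, d, z, i)
  "zziizo" → prefix "zzi" already present; 3 new (i, z, o)
  "zzidogzdziz" → prefix "zzidogzdzi" already present; 1 new (z)
  "zzizd" → prefix "zzi" already present; 2 new (z, d)
  "zzidd" → prefix "zzid" already present; 1 new (d)
  "zzidogzozi" → prefix "zzidogz" already present; 3 new (o, z, i)
  "zzidogz" → prefix "zzidogz" already present; 0 new (none)
  "zog" → prefix "z" already present; 2 new (o, g)
  "zzidogzozz" → prefix "zzidogzoz" already present; 1 new (z)
  "zzidoooo" → prefix "zzido" already present; 3 new (o, o, o)
  "zziodooz" → prefix "zziodoo" already present; 1 new (z)
  "zzidozz" → prefix "zzido" already present; 2 new (z, z)
  "zzidogzdo" → prefix "zzidogzd" already present; 1 new (o)
  "zzidoo" → prefix "zzidoo" already present; 0 new (none)
  "zzzd" → prefix "zz" already present; 2 new (z, d)
  "gigodizgg" → 9 new (g, i, g, o, d, i, z, g, g)
  "zzidoood" → prefix "zzidooo" already present; 1 new (d)
  "zziodooo" → prefix "zziodooo" already present; 0 new (none)
  "zziioiiozzd" → prefix "zzii" already present; 7 new (o, i, i, o, z, z, d)
Total nodes = 9 + 7 + 3 + 1 + 2 + 1 + 3 + 0 + 2 + 1 + 3 + 1 + 2 + 1 + 0 + 2 + 9 + 1 + 0 + 7 = 55

55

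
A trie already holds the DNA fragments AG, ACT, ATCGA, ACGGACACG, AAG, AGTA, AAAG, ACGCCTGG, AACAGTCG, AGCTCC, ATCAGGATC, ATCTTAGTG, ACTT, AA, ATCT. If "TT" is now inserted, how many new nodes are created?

2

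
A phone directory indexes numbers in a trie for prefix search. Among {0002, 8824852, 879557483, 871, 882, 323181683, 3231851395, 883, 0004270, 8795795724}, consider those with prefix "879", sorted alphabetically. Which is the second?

Filter for "879…" and sort: "879557483", "8795795724"
Position 2: 8795795724

8795795724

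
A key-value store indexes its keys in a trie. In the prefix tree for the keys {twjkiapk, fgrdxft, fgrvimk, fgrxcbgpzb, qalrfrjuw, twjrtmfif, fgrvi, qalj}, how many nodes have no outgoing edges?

Leaves are exactly the stored words that no other stored word extends.
Those words: "fgrdxft", "fgrvimk", "fgrxcbgpzb", "qalj", "qalrfrjuw", "twjkiapk", "twjrtmfif"
Leaf count: 7

7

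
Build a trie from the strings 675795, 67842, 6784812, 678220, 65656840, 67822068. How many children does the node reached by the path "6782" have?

Follow the path "6782" to its node, then look at its outgoing edges.
Characters that immediately follow "6782" among the stored strings: {2}.
That node has 1 child edge.

1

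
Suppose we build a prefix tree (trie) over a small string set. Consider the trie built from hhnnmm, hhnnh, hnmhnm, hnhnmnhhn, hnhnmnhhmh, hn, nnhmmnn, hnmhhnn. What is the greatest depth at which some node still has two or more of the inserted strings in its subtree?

8

Look for the deepest trie node that still has at least two words in its subtree.
"hnhnmnhhmh" and "hnhnmnhhn" agree on "hnhnmnhh" (8 characters) before diverging; nothing deeper is shared.
Longest shared-prefix length: 8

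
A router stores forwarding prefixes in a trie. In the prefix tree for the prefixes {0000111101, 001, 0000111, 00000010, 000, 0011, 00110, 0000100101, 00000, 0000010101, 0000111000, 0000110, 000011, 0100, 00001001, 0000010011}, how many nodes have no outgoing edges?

9

A leaf is a node with no children — equivalently, the end of a word that is not a proper prefix of any other stored word.
Those words: "00000010", "0000010011", "0000010101", "0000100101", "0000110", "0000111000", "0000111101", "00110", "0100"
Leaf count: 9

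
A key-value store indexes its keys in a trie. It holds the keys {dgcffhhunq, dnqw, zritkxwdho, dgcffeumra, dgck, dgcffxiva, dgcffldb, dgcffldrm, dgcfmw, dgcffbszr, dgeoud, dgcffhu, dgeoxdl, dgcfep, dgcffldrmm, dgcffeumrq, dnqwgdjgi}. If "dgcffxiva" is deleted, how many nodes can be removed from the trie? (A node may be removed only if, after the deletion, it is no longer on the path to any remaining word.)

4

After clearing the end-marker at "dgcffxiva", prune upward until reaching a node still needed by another word.
The suffix "xiva" (4 nodes) is used only by "dgcffxiva"; the node for "dgcff" still has the child "h", so pruning stops there.
Nodes removed: 4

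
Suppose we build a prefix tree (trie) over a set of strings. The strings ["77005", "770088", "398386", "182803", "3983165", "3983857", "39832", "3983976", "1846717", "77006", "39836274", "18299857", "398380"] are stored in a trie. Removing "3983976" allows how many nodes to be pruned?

Walk "3983976" from the leaf back toward the root, removing each node that no remaining word uses.
The suffix "976" (3 nodes) is used only by "3983976"; the node for "3983" still has the child "8", so pruning stops there.
Nodes removed: 3

3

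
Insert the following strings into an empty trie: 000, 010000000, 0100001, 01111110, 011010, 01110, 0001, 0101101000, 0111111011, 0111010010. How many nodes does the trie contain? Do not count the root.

Insert word by word; a character creates a node only if that edge doesn't already exist:
  "000" → 3 new (0, 0, 0)
  "010000000" → prefix "0" already present; 8 new (1, 0, 0, 0, 0, 0, 0, 0)
  "0100001" → prefix "010000" already present; 1 new (1)
  "01111110" → prefix "01" already present; 6 new (1, 1, 1, 1, 1, 0)
  "011010" → prefix "011" already present; 3 new (0, 1, 0)
  "01110" → prefix "0111" already present; 1 new (0)
  "0001" → prefix "000" already present; 1 new (1)
  "0101101000" → prefix "010" already present; 7 new (1, 1, 0, 1, 0, 0, 0)
  "0111111011" → prefix "01111110" already present; 2 new (1, 1)
  "0111010010" → prefix "01110" already present; 5 new (1, 0, 0, 1, 0)
Total nodes = 3 + 8 + 1 + 6 + 3 + 1 + 1 + 7 + 2 + 5 = 37

37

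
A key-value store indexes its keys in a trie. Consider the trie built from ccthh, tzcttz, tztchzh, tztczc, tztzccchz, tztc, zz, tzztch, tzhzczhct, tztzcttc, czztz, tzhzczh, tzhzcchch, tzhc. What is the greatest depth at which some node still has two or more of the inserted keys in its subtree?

The deepest shared node is where two words last agree before diverging.
"tzhzczh" and "tzhzczhct" agree on "tzhzczh" (7 characters) before diverging; nothing deeper is shared.
Longest shared-prefix length: 7

7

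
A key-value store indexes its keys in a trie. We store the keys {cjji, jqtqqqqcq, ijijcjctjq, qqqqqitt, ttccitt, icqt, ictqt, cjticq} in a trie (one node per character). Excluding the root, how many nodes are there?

48

For each word, the new-node count is its length minus the longest prefix already in the trie:
  "cjji" → 4 new (c, j, j, i)
  "jqtqqqqcq" → 9 new (j, q, t, q, q, q, q, c, q)
  "ijijcjctjq" → 10 new (i, j, i, j, c, j, c, t, j, q)
  "qqqqqitt" → 8 new (q, q, q, q, q, i, t, t)
  "ttccitt" → 7 new (t, t, c, c, i, t, t)
  "icqt" → prefix "i" already present; 3 new (c, q, t)
  "ictqt" → prefix "ic" already present; 3 new (t, q, t)
  "cjticq" → prefix "cj" already present; 4 new (t, i, c, q)
Total nodes = 4 + 9 + 10 + 8 + 7 + 3 + 3 + 4 = 48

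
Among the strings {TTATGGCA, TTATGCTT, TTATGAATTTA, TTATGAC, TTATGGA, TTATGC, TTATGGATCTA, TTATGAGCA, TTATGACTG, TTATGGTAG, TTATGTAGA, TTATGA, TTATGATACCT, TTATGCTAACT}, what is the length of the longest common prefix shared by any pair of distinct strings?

7

Look for the deepest trie node that still has at least two words in its subtree.
"TTATGAC" and "TTATGACTG" agree on "TTATGAC" (7 characters) before diverging; nothing deeper is shared.
Longest shared-prefix length: 7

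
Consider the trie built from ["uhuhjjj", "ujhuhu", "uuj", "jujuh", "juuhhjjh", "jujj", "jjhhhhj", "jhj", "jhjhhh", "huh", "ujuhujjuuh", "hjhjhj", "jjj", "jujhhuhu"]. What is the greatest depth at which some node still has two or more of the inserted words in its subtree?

3

Equivalently: take the maximum, over all pairs, of their longest common prefix length.
e.g. "jhj" and "jhjhhh" share the prefix "jhj" of length 3; no pair shares a longer one.
Longest shared-prefix length: 3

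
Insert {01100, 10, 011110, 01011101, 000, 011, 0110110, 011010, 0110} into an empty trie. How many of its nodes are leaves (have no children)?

A leaf is a node with no children — equivalently, the end of a word that is not a proper prefix of any other stored word.
Those words: "000", "01011101", "01100", "011010", "0110110", "011110", "10"
Leaf count: 7

7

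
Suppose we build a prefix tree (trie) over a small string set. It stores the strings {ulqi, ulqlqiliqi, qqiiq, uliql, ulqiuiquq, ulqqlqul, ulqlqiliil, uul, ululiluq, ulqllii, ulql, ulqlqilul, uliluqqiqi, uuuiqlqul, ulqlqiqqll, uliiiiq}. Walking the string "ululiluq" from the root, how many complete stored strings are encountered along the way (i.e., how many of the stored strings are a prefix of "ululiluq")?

Traverse "ululiluq" character by character; count nodes along the way that are marked as word ends.
Prefixes of the query that are stored words: "ululiluq"
Count: 1

1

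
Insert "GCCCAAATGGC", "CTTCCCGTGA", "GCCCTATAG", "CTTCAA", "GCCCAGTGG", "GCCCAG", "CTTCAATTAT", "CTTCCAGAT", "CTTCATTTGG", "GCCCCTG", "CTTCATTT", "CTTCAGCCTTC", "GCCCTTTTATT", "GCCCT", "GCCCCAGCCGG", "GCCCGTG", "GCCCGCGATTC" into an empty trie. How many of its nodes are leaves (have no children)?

13

A leaf is a node with no children — equivalently, the end of a word that is not a proper prefix of any other stored word.
Those words: "CTTCAATTAT", "CTTCAGCCTTC", "CTTCATTTGG", "CTTCCAGAT", "CTTCCCGTGA", "GCCCAAATGGC", "GCCCAGTGG", "GCCCCAGCCGG", "GCCCCTG", "GCCCGCGATTC", "GCCCGTG", "GCCCTATAG", "GCCCTTTTATT"
Leaf count: 13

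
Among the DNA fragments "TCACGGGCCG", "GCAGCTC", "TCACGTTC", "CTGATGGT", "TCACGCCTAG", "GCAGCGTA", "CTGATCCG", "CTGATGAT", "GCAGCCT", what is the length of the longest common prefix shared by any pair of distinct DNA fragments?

6

The deepest shared node is where two words last agree before diverging.
e.g. "CTGATGAT" and "CTGATGGT" share the prefix "CTGATG" of length 6; no pair shares a longer one.
Longest shared-prefix length: 6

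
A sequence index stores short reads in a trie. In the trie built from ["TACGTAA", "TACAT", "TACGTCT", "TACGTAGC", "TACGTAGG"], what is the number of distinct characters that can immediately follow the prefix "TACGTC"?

Follow the path "TACGTC" to its node, then look at its outgoing edges.
Characters that immediately follow "TACGTC" among the stored strings: {T}.
That node has 1 child edge.

1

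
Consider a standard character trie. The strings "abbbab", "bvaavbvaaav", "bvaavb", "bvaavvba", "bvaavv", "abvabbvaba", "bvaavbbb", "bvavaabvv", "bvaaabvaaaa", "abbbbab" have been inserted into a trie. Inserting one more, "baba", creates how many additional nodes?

3

The longest prefix of "baba" already in the trie is "b" (length 1).
New nodes needed: |"baba"| − 1 = 4 − 1 = 3.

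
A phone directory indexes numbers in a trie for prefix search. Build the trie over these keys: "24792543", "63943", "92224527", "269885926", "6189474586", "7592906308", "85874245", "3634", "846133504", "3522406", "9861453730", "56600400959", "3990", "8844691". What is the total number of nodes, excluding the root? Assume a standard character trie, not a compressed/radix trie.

Count nodes per top-level branch (shared prefixes stored once):
  '2'-branch (24792543, 269885926): 16 nodes
  '3'-branch (3522406, 3634, 3990): 13 nodes
  '5'-branch (56600400959): 11 nodes
  '6'-branch (6189474586, 63943): 14 nodes
  '7'-branch (7592906308): 10 nodes
  '8'-branch (846133504, 85874245, 8844691): 22 nodes
  '9'-branch (92224527, 9861453730): 17 nodes
Sum: 103

103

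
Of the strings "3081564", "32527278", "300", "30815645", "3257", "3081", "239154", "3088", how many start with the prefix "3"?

7

Traverse to the node for "3", then collect every word in that subtree.
Matches: "300", "3081", "3081564", "30815645", "3088", "32527278", "3257"
Count: 7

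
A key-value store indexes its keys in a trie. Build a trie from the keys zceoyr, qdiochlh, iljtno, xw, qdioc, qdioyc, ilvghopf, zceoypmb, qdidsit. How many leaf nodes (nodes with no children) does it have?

8

Leaves are exactly the stored words that no other stored word extends.
Those words: "iljtno", "ilvghopf", "qdidsit", "qdiochlh", "qdioyc", "xw", "zceoypmb", "zceoyr"
Leaf count: 8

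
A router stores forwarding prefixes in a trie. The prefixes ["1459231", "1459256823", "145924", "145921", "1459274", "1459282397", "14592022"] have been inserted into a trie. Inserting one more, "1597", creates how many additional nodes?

3

Walking "1597" from the root, the first 1 characters ("1") follow existing edges; "5" is the first miss.
New nodes needed: |"1597"| − 1 = 4 − 1 = 3.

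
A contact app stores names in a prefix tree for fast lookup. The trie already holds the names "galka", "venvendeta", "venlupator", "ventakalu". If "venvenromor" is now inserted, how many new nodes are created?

"venven" is already a path in the trie; the remaining "romor" must be added.
Each of the 5 remaining characters creates one node.

5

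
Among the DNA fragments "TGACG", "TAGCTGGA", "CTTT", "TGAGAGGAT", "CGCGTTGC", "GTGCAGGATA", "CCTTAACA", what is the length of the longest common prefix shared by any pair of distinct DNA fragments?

3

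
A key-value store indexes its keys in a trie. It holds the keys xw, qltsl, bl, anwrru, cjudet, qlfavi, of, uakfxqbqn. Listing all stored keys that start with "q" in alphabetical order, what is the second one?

Words with prefix "q", in lexicographic order: "qlfavi", "qltsl"
Position 2: qltsl

qltsl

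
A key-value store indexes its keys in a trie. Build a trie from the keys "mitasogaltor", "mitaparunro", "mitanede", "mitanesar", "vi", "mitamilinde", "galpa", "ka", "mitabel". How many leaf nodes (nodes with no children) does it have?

9

A leaf is a node with no children — equivalently, the end of a word that is not a proper prefix of any other stored word.
Those words: "galpa", "ka", "mitabel", "mitamilinde", "mitanede", "mitanesar", "mitaparunro", "mitasogaltor", "vi"
Leaf count: 9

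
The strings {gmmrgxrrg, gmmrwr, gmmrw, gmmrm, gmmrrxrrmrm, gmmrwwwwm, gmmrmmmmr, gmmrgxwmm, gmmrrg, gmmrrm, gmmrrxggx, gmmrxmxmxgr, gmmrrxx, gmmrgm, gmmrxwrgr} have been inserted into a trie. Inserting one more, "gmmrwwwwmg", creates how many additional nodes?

"gmmrwwwwm" is already a path in the trie; the remaining "g" must be added.
Each of the 1 remaining characters creates one node.

1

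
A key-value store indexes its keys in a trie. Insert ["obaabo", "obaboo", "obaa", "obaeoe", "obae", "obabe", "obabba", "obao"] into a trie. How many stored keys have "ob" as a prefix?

8

Walk to "ob"; the words in its subtree are exactly those with that prefix.
Words under "ob": obaa, obaabo, obabba, obabe, obaboo, obae, obaeoe, obao
Count: 8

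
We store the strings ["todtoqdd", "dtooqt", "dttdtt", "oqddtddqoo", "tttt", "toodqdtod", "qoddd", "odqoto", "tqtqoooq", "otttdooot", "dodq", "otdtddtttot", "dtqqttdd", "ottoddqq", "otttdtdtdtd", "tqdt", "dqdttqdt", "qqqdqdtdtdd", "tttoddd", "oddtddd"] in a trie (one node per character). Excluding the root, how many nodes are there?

For each word, the new-node count is its length minus the longest prefix already in the trie:
  "todtoqdd" → 8 new (t, o, d, t, o, q, d, d)
  "dtooqt" → 6 new (d, t, o, o, q, t)
  "dttdtt" → prefix "dt" already present; 4 new (t, d, t, t)
  "oqddtddqoo" → 10 new (o, q, d, d, t, d, d, q, o, o)
  "tttt" → prefix "t" already present; 3 new (t, t, t)
  "toodqdtod" → prefix "to" already present; 7 new (o, d, q, d, t, o, d)
  "qoddd" → 5 new (q, o, d, d, d)
  "odqoto" → prefix "o" already present; 5 new (d, q, o, t, o)
  "tqtqoooq" → prefix "t" already present; 7 new (q, t, q, o, o, o, q)
  "otttdooot" → prefix "o" already present; 8 new (t, t, t, d, o, o, o, t)
  "dodq" → prefix "d" already present; 3 new (o, d, q)
  "otdtddtttot" → prefix "ot" already present; 9 new (d, t, d, d, t, t, t, o, t)
  "dtqqttdd" → prefix "dt" already present; 6 new (q, q, t, t, d, d)
  "ottoddqq" → prefix "ott" already present; 5 new (o, d, d, q, q)
  "otttdtdtdtd" → prefix "otttd" already present; 6 new (t, d, t, d, t, d)
  "tqdt" → prefix "tq" already present; 2 new (d, t)
  "dqdttqdt" → prefix "d" already present; 7 new (q, d, t, t, q, d, t)
  "qqqdqdtdtdd" → prefix "q" already present; 10 new (q, q, d, q, d, t, d, t, d, d)
  "tttoddd" → prefix "ttt" already present; 4 new (o, d, d, d)
  "oddtddd" → prefix "od" already present; 5 new (d, t, d, d, d)
Total nodes = 8 + 6 + 4 + 10 + 3 + 7 + 5 + 5 + 7 + 8 + 3 + 9 + 6 + 5 + 6 + 2 + 7 + 10 + 4 + 5 = 120

120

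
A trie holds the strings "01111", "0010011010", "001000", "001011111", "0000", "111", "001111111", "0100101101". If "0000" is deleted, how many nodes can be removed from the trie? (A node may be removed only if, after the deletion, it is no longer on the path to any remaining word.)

2

Walk "0000" from the leaf back toward the root, removing each node that no remaining word uses.
The suffix "00" (2 nodes) is used only by "0000"; the node for "00" still has the child "1", so pruning stops there.
Nodes removed: 2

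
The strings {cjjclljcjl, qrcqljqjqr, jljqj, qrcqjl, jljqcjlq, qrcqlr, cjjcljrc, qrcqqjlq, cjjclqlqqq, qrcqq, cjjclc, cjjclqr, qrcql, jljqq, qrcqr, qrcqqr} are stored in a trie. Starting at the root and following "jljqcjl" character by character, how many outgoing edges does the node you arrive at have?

1

Walk "jljqcjl" from the root, arriving at one node.
Characters that immediately follow "jljqcjl" among the stored strings: {q}.
That node has 1 child edge.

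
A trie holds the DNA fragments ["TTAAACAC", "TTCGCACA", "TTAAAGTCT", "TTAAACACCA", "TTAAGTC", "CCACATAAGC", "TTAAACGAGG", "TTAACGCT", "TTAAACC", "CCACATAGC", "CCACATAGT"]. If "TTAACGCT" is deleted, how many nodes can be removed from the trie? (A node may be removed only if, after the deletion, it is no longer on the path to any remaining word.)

4

A node on "TTAACGCT"'s path can go only if nothing else ends at it or branches off below it.
The suffix "CGCT" (4 nodes) is used only by "TTAACGCT"; the node for "TTAA" still has the child "A", so pruning stops there.
Nodes removed: 4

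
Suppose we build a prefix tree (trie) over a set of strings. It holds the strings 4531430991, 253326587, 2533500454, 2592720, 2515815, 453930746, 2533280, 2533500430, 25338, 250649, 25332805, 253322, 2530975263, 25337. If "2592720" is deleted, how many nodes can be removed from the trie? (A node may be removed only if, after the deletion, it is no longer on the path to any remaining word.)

A node on "2592720"'s path can go only if nothing else ends at it or branches off below it.
The suffix "92720" (5 nodes) is used only by "2592720"; the node for "25" still has the child "3", so pruning stops there.
Nodes removed: 5

5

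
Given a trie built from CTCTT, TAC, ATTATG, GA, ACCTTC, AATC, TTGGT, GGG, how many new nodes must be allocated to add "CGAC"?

Walking "CGAC" from the root, the first 1 characters ("C") follow existing edges; "G" is the first miss.
So 4 − 1 = 3 new nodes.

3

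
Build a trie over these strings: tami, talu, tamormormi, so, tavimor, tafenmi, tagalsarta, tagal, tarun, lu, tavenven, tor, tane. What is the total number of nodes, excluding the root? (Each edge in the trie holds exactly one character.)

47

Insert word by word; a character creates a node only if that edge doesn't already exist:
  "tami" → 4 new (t, a, m, i)
  "talu" → prefix "ta" already present; 2 new (l, u)
  "tamormormi" → prefix "tam" already present; 7 new (o, r, m, o, r, m, i)
  "so" → 2 new (s, o)
  "tavimor" → prefix "ta" already present; 5 new (v, i, m, o, r)
  "tafenmi" → prefix "ta" already present; 5 new (f, e, n, m, i)
  "tagalsarta" → prefix "ta" already present; 8 new (g, a, l, s, a, r, t, a)
  "tagal" → prefix "tagal" already present; 0 new (none)
  "tarun" → prefix "ta" already present; 3 new (r, u, n)
  "lu" → 2 new (l, u)
  "tavenven" → prefix "tav" already present; 5 new (e, n, v, e, n)
  "tor" → prefix "t" already present; 2 new (o, r)
  "tane" → prefix "ta" already present; 2 new (n, e)
Total nodes = 4 + 2 + 7 + 2 + 5 + 5 + 8 + 0 + 3 + 2 + 5 + 2 + 2 = 47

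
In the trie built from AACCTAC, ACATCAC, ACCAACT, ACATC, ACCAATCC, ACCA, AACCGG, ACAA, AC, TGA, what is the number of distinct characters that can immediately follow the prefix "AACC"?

2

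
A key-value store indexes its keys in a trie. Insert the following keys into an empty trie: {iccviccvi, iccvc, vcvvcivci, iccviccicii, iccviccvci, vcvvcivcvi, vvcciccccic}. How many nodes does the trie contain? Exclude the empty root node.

37

Insert word by word; a character creates a node only if that edge doesn't already exist:
  "iccviccvi" → 9 new (i, c, c, v, i, c, c, v, i)
  "iccvc" → prefix "iccv" already present; 1 new (c)
  "vcvvcivci" → 9 new (v, c, v, v, c, i, v, c, i)
  "iccviccicii" → prefix "iccvicc" already present; 4 new (i, c, i, i)
  "iccviccvci" → prefix "iccviccv" already present; 2 new (c, i)
  "vcvvcivcvi" → prefix "vcvvcivc" already present; 2 new (v, i)
  "vvcciccccic" → prefix "v" already present; 10 new (v, c, c, i, c, c, c, c, i, c)
Total nodes = 9 + 1 + 9 + 4 + 2 + 2 + 10 = 37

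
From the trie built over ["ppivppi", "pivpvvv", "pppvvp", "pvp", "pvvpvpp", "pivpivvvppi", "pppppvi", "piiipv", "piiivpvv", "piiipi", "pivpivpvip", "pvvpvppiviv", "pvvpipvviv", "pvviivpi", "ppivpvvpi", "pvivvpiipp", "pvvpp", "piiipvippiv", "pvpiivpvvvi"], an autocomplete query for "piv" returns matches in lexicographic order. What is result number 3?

pivpvvv

Words with prefix "piv", in lexicographic order: "pivpivpvip", "pivpivvvppi", "pivpvvv"
The 3rd is pivpvvv.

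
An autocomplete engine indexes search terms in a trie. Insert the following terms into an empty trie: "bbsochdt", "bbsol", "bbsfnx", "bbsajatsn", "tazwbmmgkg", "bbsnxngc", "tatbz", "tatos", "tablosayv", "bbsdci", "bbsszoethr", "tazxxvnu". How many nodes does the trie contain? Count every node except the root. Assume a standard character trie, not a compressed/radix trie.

60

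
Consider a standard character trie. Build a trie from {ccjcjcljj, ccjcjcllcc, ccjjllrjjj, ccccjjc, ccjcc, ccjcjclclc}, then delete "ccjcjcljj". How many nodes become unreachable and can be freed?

Walk "ccjcjcljj" from the leaf back toward the root, removing each node that no remaining word uses.
The suffix "jj" (2 nodes) is used only by "ccjcjcljj"; the node for "ccjcjcl" still has the child "l", so pruning stops there.
Nodes removed: 2

2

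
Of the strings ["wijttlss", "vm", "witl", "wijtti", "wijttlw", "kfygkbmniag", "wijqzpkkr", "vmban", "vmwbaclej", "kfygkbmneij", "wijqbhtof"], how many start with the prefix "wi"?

6

Walk to "wi"; the words in its subtree are exactly those with that prefix.
Matches: "wijqbhtof", "wijqzpkkr", "wijtti", "wijttlss", "wijttlw", "witl"
Count: 6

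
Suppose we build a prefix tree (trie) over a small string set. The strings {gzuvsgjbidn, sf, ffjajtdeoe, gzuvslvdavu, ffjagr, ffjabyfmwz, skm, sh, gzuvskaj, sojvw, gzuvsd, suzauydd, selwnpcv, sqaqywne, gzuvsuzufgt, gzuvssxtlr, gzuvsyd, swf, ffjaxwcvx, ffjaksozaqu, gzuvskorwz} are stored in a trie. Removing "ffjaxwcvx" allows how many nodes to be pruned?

Walk "ffjaxwcvx" from the leaf back toward the root, removing each node that no remaining word uses.
The suffix "xwcvx" (5 nodes) is used only by "ffjaxwcvx"; the node for "ffja" still has the child "j", so pruning stops there.
Nodes removed: 5

5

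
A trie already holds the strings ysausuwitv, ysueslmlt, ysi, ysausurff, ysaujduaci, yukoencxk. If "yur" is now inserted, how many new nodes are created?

"yu" is already a path in the trie; the remaining "r" must be added.
So 3 − 2 = 1 new nodes.

1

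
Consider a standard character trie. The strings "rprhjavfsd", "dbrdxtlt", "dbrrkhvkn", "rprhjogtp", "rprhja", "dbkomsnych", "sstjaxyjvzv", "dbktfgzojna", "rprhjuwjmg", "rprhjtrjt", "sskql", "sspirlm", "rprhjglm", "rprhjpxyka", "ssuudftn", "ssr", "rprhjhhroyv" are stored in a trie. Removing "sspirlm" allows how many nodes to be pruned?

A node on "sspirlm"'s path can go only if nothing else ends at it or branches off below it.
The suffix "pirlm" (5 nodes) is used only by "sspirlm"; the node for "ss" still has the child "t", so pruning stops there.
Nodes removed: 5

5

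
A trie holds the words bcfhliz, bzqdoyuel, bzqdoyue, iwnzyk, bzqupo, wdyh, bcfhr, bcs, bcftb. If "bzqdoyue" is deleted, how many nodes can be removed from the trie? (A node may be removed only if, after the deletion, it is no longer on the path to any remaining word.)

0

After clearing the end-marker at "bzqdoyue", prune upward until reaching a node still needed by another word.
Every node on "bzqdoyue" is still needed (e.g. by "bzqdoyuel"), so nothing is freed.
Nodes removed: 0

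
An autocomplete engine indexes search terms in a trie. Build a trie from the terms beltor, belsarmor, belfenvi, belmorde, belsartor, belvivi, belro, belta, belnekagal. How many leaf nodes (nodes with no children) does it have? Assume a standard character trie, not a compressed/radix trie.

A leaf is a node with no children — equivalently, the end of a word that is not a proper prefix of any other stored word.
Those words: "belfenvi", "belmorde", "belnekagal", "belro", "belsarmor", "belsartor", "belta", "beltor", "belvivi"
Leaf count: 9

9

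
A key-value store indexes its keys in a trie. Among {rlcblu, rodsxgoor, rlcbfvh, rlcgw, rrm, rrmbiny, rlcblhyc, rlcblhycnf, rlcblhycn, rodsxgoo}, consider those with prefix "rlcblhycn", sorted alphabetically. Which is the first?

rlcblhycn

Filter for "rlcblhycn…" and sort: "rlcblhycn", "rlcblhycnf"
The 1st is rlcblhycn.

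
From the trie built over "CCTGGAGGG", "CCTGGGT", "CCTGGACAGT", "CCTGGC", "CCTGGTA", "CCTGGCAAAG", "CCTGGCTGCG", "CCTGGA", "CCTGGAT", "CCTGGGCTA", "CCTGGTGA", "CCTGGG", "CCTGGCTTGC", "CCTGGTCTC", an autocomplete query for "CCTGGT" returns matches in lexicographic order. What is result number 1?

CCTGGTA

DFS of the "CCTGGT" subtree visits, in order: "CCTGGTA", "CCTGGTCTC", "CCTGGTGA"
Position 1: CCTGGTA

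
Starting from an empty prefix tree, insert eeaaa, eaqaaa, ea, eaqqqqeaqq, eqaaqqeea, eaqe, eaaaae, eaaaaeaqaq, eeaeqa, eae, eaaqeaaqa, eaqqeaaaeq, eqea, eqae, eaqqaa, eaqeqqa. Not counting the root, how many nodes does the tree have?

58

Insert word by word; a character creates a node only if that edge doesn't already exist:
  "eeaaa" → 5 new (e, e, a, a, a)
  "eaqaaa" → prefix "e" already present; 5 new (a, q, a, a, a)
  "ea" → prefix "ea" already present; 0 new (none)
  "eaqqqqeaqq" → prefix "eaq" already present; 7 new (q, q, q, e, a, q, q)
  "eqaaqqeea" → prefix "e" already present; 8 new (q, a, a, q, q, e, e, a)
  "eaqe" → prefix "eaq" already present; 1 new (e)
  "eaaaae" → prefix "ea" already present; 4 new (a, a, a, e)
  "eaaaaeaqaq" → prefix "eaaaae" already present; 4 new (a, q, a, q)
  "eeaeqa" → prefix "eea" already present; 3 new (e, q, a)
  "eae" → prefix "ea" already present; 1 new (e)
  "eaaqeaaqa" → prefix "eaa" already present; 6 new (q, e, a, a, q, a)
  "eaqqeaaaeq" → prefix "eaqq" already present; 6 new (e, a, a, a, e, q)
  "eqea" → prefix "eq" already present; 2 new (e, a)
  "eqae" → prefix "eqa" already present; 1 new (e)
  "eaqqaa" → prefix "eaqq" already present; 2 new (a, a)
  "eaqeqqa" → prefix "eaqe" already present; 3 new (q, q, a)
Total nodes = 5 + 5 + 0 + 7 + 8 + 1 + 4 + 4 + 3 + 1 + 6 + 6 + 2 + 1 + 2 + 3 = 58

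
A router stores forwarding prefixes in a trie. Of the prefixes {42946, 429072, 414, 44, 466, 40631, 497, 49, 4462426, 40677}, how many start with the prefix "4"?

Walk to "4"; the words in its subtree are exactly those with that prefix.
Words under "4": 40631, 40677, 414, 429072, 42946, 44, 4462426, 466, 49, 497
Count: 10

10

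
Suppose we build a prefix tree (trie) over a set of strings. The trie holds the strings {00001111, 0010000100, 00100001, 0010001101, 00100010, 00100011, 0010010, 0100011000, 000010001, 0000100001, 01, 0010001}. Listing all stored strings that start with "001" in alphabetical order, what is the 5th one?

DFS of the "001" subtree visits, in order: "00100001", "0010000100", "0010001", "00100010", "00100011", "0010001101", "0010010"
Position 5: 00100011

00100011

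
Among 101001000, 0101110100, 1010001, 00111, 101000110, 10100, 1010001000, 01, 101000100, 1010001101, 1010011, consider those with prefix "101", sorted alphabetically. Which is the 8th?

1010011

Words with prefix "101", in lexicographic order: "10100", "1010001", "101000100", "1010001000", "101000110", "1010001101", "101001000", "1010011"
Position 8: 1010011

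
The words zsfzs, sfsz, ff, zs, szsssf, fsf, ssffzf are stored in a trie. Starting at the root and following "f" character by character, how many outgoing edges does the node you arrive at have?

2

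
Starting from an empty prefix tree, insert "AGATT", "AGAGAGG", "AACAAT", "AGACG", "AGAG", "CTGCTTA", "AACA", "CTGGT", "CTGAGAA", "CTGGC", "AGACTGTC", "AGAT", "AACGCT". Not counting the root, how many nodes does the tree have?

Count nodes per top-level branch (shared prefixes stored once):
  'A'-branch (AACA, AACAAT, AACGCT, AGACG, AGACTGTC, AGAG, AGAGAGG, AGAT, AGATT): 23 nodes
  'C'-branch (CTGAGAA, CTGCTTA, CTGGC, CTGGT): 14 nodes
Sum: 37

37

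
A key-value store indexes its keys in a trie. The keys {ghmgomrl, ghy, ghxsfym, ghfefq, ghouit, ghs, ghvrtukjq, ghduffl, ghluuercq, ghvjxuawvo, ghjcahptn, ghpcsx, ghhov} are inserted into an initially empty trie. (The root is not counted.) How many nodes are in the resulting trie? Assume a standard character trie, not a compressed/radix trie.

For each word, the new-node count is its length minus the longest prefix already in the trie:
  "ghmgomrl" → 8 new (g, h, m, g, o, m, r, l)
  "ghy" → prefix "gh" already present; 1 new (y)
  "ghxsfym" → prefix "gh" already present; 5 new (x, s, f, y, m)
  "ghfefq" → prefix "gh" already present; 4 new (f, e, f, q)
  "ghouit" → prefix "gh" already present; 4 new (o, u, i, t)
  "ghs" → prefix "gh" already present; 1 new (s)
  "ghvrtukjq" → prefix "gh" already present; 7 new (v, r, t, u, k, j, q)
  "ghduffl" → prefix "gh" already present; 5 new (d, u, f, f, l)
  "ghluuercq" → prefix "gh" already present; 7 new (l, u, u, e, r, c, q)
  "ghvjxuawvo" → prefix "ghv" already present; 7 new (j, x, u, a, w, v, o)
  "ghjcahptn" → prefix "gh" already present; 7 new (j, c, a, h, p, t, n)
  "ghpcsx" → prefix "gh" already present; 4 new (p, c, s, x)
  "ghhov" → prefix "gh" already present; 3 new (h, o, v)
Total nodes = 8 + 1 + 5 + 4 + 4 + 1 + 7 + 5 + 7 + 7 + 7 + 4 + 3 = 63

63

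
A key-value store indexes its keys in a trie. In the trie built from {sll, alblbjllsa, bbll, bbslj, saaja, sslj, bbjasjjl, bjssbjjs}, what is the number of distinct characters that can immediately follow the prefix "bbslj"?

0

Walk "bbslj" from the root, arriving at one node.
No stored string extends past "bbslj".
That node has 0 child edges.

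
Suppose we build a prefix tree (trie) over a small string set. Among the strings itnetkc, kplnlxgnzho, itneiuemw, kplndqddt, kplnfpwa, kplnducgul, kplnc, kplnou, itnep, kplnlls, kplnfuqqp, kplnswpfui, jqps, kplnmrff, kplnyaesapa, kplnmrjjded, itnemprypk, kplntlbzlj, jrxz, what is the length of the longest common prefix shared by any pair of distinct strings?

Equivalently: take the maximum, over all pairs, of their longest common prefix length.
e.g. "kplnmrff" and "kplnmrjjded" share the prefix "kplnmr" of length 6; no pair shares a longer one.
Longest shared-prefix length: 6

6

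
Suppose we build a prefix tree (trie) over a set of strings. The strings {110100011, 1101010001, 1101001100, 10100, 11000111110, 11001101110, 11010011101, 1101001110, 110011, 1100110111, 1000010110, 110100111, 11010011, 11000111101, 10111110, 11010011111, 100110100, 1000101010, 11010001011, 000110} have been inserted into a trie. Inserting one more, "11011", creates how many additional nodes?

1

Walking "11011" from the root, the first 4 characters ("1101") follow existing edges; "1" is the first miss.
New nodes needed: |"11011"| − 4 = 5 − 4 = 1.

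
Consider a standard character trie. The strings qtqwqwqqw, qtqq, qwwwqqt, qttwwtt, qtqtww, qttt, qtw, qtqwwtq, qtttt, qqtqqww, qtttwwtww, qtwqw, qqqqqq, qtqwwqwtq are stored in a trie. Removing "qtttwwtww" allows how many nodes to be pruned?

5

A node on "qtttwwtww"'s path can go only if nothing else ends at it or branches off below it.
The suffix "wwtww" (5 nodes) is used only by "qtttwwtww"; the node for "qttt" still has the child "t", so pruning stops there.
Nodes removed: 5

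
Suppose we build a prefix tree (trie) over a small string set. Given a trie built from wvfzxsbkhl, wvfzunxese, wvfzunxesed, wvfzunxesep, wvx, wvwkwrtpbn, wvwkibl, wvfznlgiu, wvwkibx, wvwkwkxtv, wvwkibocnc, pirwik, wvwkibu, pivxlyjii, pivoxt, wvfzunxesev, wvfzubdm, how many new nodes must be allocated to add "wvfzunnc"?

2

"wvfzun" is already a path in the trie; the remaining "nc" must be added.
Each of the 2 remaining characters creates one node.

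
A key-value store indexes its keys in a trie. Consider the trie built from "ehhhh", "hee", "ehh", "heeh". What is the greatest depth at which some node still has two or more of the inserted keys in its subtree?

3

Equivalently: take the maximum, over all pairs, of their longest common prefix length.
e.g. "ehh" and "ehhhh" share the prefix "ehh" of length 3; no pair shares a longer one.
Longest shared-prefix length: 3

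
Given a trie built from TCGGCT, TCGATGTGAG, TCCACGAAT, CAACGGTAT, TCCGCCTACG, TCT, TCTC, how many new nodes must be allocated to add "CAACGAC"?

2

Walking "CAACGAC" from the root, the first 5 characters ("CAACG") follow existing edges; "A" is the first miss.
New nodes needed: |"CAACGAC"| − 5 = 7 − 5 = 2.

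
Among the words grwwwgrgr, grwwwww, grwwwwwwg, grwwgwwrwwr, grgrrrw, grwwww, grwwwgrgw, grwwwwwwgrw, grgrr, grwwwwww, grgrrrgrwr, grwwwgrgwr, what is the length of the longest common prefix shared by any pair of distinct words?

9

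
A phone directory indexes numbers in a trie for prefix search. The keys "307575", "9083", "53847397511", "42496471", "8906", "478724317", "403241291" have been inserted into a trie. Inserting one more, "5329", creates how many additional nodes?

2

The longest prefix of "5329" already in the trie is "53" (length 2).
So 4 − 2 = 2 new nodes.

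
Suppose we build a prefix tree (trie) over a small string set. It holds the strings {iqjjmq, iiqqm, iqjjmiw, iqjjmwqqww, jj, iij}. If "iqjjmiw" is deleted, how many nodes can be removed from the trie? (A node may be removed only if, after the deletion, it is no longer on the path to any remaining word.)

2

A node on "iqjjmiw"'s path can go only if nothing else ends at it or branches off below it.
The suffix "iw" (2 nodes) is used only by "iqjjmiw"; the node for "iqjjm" still has the child "q", so pruning stops there.
Nodes removed: 2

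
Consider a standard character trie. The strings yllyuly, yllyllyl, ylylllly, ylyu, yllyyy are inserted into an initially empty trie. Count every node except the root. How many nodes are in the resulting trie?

Trie structure (* marks end of a word):
(root)
└─ y
   └─ l
      ├─ l
      │  └─ y
      │     ├─ l
      │     │  └─ l
      │     │     └─ y
      │     │        └─ l *
      │     ├─ u
      │     │  └─ l
      │     │     └─ y *
      │     └─ y
      │        └─ y *
      └─ y
         ├─ l
         │  └─ l
         │     └─ l
         │        └─ l
         │           └─ y *
         └─ u *
Counting every labelled node above: 20.

20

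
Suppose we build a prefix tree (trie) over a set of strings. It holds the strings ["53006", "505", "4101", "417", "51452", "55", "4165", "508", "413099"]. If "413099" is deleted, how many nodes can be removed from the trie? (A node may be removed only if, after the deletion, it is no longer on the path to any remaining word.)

Walk "413099" from the leaf back toward the root, removing each node that no remaining word uses.
The suffix "3099" (4 nodes) is used only by "413099"; the node for "41" still has the child "0", so pruning stops there.
Nodes removed: 4

4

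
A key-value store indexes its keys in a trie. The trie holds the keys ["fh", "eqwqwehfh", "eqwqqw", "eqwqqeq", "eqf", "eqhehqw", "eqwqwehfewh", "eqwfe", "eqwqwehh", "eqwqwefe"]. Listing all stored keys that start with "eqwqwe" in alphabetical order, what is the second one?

eqwqwehfewh

Words with prefix "eqwqwe", in lexicographic order: "eqwqwefe", "eqwqwehfewh", "eqwqwehfh", "eqwqwehh"
Position 2: eqwqwehfewh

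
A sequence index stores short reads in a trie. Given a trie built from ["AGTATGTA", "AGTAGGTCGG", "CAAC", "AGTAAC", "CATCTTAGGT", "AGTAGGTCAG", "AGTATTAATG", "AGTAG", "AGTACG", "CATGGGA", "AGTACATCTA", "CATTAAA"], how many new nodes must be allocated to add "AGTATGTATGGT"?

Walking "AGTATGTATGGT" from the root, the first 8 characters ("AGTATGTA") follow existing edges; "T" is the first miss.
Each of the 4 remaining characters creates one node.

4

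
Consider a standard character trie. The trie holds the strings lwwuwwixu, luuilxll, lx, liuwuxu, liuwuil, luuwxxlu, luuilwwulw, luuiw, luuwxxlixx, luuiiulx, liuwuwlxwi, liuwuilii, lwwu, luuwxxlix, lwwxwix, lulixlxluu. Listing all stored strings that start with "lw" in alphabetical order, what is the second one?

DFS of the "lw" subtree visits, in order: "lwwu", "lwwuwwixu", "lwwxwix"
Position 2: lwwuwwixu

lwwuwwixu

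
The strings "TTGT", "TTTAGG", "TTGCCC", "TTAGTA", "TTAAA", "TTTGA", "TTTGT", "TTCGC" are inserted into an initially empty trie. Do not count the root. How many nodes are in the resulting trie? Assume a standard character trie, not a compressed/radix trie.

Trace insertions, counting only characters that open a new branch:
  "TTGT" → 4 new (T, T, G, T)
  "TTTAGG" → prefix "TT" already present; 4 new (T, A, G, G)
  "TTGCCC" → prefix "TTG" already present; 3 new (C, C, C)
  "TTAGTA" → prefix "TT" already present; 4 new (A, G, T, A)
  "TTAAA" → prefix "TTA" already present; 2 new (A, A)
  "TTTGA" → prefix "TTT" already present; 2 new (G, A)
  "TTTGT" → prefix "TTTG" already present; 1 new (T)
  "TTCGC" → prefix "TT" already present; 3 new (C, G, C)
Total nodes = 4 + 4 + 3 + 4 + 2 + 2 + 1 + 3 = 23

23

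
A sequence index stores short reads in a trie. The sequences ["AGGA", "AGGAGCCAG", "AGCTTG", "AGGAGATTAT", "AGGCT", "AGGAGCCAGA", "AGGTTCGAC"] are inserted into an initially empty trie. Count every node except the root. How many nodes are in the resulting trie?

27

Trace insertions, counting only characters that open a new branch:
  "AGGA" → 4 new (A, G, G, A)
  "AGGAGCCAG" → prefix "AGGA" already present; 5 new (G, C, C, A, G)
  "AGCTTG" → prefix "AG" already present; 4 new (C, T, T, G)
  "AGGAGATTAT" → prefix "AGGAG" already present; 5 new (A, T, T, A, T)
  "AGGCT" → prefix "AGG" already present; 2 new (C, T)
  "AGGAGCCAGA" → prefix "AGGAGCCAG" already present; 1 new (A)
  "AGGTTCGAC" → prefix "AGG" already present; 6 new (T, T, C, G, A, C)
Total nodes = 4 + 5 + 4 + 5 + 2 + 1 + 6 = 27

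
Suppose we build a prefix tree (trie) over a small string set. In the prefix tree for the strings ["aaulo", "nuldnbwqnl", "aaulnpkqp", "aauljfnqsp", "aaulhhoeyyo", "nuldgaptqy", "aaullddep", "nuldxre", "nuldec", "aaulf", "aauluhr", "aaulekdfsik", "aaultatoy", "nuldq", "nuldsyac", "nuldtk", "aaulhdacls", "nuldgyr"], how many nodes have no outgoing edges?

A leaf is a node with no children — equivalently, the end of a word that is not a proper prefix of any other stored word.
Those words: "aaulekdfsik", "aaulf", "aaulhdacls", "aaulhhoeyyo", "aauljfnqsp", "aaullddep", "aaulnpkqp", "aaulo", "aaultatoy", "aauluhr", "nuldec", "nuldgaptqy", "nuldgyr", "nuldnbwqnl", "nuldq", "nuldsyac", "nuldtk", "nuldxre"
Leaf count: 18

18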